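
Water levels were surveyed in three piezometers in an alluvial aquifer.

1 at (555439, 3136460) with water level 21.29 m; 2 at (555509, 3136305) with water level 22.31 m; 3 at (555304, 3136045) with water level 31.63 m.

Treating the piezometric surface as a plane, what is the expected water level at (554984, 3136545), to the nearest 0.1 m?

Differences from 1: to 2 (Δx, Δy, Δh) = (70, -155, +1.02); to 3 = (-135, -415, +10.34).
Determinant of the coordinate differences = 70·(-415) − (-135)·(-155) = -49975.
∂h/∂x = [(+1.02)·(-415) − (+10.34)·(-155)] / -49975 = -0.02360
∂h/∂y = [70·(+10.34) − (-135)·(+1.02)] / -49975 = -0.01724
h(554984, 3136545) = 21.29 + (-0.02360)·(-455) + (-0.01724)·(85) = 21.29 +10.738 -1.465 = 30.563 m.

30.6 m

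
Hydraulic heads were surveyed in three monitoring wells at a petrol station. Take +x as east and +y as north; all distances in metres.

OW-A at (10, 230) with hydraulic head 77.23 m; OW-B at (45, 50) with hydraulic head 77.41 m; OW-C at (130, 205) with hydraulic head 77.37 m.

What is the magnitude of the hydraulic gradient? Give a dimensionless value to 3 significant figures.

With h = a·x + b·y + c and OW-A as origin, the differences give:
  35·a + (-180)·b = +0.18
  120·a + (-25)·b = +0.14
Eliminate b (×(-25) and ×(-180), subtract): 20725·a = 20.700 → a = ∂h/∂x = +0.0009988
Back-substitute: b = ∂h/∂y = -0.0008058.
|∇h| = √(0.0009988² + -0.0008058²) = 0.001283

0.00128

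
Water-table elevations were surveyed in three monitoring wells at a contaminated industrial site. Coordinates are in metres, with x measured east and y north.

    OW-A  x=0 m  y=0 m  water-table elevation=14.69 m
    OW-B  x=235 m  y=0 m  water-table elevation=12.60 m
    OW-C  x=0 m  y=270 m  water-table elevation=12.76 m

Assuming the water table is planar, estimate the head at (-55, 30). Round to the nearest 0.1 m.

∂h/∂x = (12.60 − 14.69) / (235 − 0) = -0.008894
∂h/∂y = (12.76 − 14.69) / (270 − 0) = -0.007148
h(-55, 30) = 14.69 + (-0.008894)·(-55) + (-0.007148)·(30) = 14.69 +0.489 -0.214 = 14.965 m.

15.0 m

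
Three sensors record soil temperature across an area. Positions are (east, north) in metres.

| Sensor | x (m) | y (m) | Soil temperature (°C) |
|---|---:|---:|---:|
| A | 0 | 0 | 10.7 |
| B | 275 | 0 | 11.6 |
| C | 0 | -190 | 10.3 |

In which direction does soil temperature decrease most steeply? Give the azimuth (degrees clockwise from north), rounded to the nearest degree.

237°

∂T/∂x = (11.6 − 10.7) / (275 − 0) = +0.003273
∂T/∂y = (10.3 − 10.7) / (-190 − 0) = +0.002105
Steepest decrease is along −∇f: components (-0.003273 E, -0.002105 N).
Azimuth = atan2(-0.003273, -0.002105) = 237.2° ≈ 237°.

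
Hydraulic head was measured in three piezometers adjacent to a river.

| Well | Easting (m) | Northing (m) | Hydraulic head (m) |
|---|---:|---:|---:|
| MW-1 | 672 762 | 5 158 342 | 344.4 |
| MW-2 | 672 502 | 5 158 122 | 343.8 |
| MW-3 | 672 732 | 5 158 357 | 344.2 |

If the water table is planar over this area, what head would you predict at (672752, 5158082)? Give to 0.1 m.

345.2 m

Differences from MW-1: to MW-2 (Δx, Δy, Δh) = (-260, -220, -0.6); to MW-3 = (-30, 15, -0.2).
Solve a·Δx + b·Δy = Δh: det = (-260)·15 − (-30)·(-220) = -10500.
∂h/∂x = [(-0.6)·15 − (-0.2)·(-220)] / -10500 = +0.005048
∂h/∂y = [(-260)·(-0.2) − (-30)·(-0.6)] / -10500 = -0.003238
h(672752, 5158082) = 344.4 + (+0.005048)·(-10) + (-0.003238)·(-260) = 344.4 -0.050 +0.842 = 345.191 m.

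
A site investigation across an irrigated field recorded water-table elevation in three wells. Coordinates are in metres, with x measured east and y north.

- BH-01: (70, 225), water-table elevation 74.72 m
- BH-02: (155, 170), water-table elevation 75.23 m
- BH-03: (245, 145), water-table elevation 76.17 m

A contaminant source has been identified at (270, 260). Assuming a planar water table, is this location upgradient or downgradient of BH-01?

upgradient

With h = a·x + b·y + c and BH-01 as origin, the differences give:
  85·a + (-55)·b = +0.51
  175·a + (-80)·b = +1.45
Eliminate b (×(-80) and ×(-55), subtract): 2825·a = 38.950 → a = ∂h/∂x = +0.01379
Back-substitute: b = ∂h/∂y = +0.01204.
Head at (270, 260) = 74.72 + (+0.01379)·(200) + (+0.01204)·(35) = 77.90 m.
That is higher than the 74.72 m at BH-01, so the point is upgradient.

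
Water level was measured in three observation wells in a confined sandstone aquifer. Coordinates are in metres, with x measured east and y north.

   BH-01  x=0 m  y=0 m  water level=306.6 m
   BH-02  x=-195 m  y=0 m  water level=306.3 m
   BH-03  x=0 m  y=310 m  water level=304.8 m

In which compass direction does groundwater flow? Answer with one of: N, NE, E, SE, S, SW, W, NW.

∂h/∂x = (306.3 − 306.6) / (-195 − 0) = +0.001538
∂h/∂y = (304.8 − 306.6) / (310 − 0) = -0.005806
Flow = −∇h = (-0.001538 east, +0.005806 north), which points north.

N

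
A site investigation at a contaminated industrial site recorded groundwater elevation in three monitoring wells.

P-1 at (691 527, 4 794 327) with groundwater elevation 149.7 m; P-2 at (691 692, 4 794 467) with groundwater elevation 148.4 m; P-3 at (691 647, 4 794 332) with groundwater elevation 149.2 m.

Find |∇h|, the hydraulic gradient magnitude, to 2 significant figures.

0.0061

Taking P-1 as reference: P-2−P-1 = (165, 140, -1.3); P-3−P-1 = (120, 5, -0.5).
Solve a·Δx + b·Δy = Δh: det = 165·5 − 120·140 = -15975.
∂h/∂x = [(-1.3)·5 − (-0.5)·140] / -15975 = -0.003975
∂h/∂y = [165·(-0.5) − 120·(-1.3)] / -15975 = -0.004601
|∇h| = √(-0.003975² + -0.004601²) = 0.00608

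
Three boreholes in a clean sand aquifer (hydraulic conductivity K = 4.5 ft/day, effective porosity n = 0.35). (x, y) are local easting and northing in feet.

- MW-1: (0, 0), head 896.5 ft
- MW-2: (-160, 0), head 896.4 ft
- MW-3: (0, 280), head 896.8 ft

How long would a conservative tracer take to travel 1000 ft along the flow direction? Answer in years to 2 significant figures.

∂h/∂x = (896.4 − 896.5) / (-160 − 0) = +0.0006250
∂h/∂y = (896.8 − 896.5) / (280 − 0) = +0.001071
|∇h| = √(0.0006250² + 0.001071²) = 0.00124
Seepage velocity v = K·i/n = 4.5 × 0.00124 / 0.35 = 0.01594 ft/day.
t = 1000 / 0.01594 = 6.274e+04 days = 172 years.

170 years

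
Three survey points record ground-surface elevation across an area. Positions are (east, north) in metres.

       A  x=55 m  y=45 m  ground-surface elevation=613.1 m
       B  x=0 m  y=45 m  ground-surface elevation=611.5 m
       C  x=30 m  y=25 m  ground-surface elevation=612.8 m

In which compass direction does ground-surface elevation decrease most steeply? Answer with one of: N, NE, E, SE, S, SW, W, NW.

Three-point gradient (reference A): Δ to B = (-55, 0, -1.6), Δ to C = (-25, -20, -0.3).
∂z/∂x = +0.02909, ∂z/∂y = -0.02136 (det = 1100).
Steepest decrease is along −∇f = (-0.02909 E, +0.02136 N) → northwest.

NW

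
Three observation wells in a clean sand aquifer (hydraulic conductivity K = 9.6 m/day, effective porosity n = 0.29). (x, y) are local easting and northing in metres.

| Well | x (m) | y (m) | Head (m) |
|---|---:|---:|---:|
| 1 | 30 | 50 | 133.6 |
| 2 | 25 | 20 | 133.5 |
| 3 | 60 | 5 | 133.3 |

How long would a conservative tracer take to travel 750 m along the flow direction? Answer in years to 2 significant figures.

Differences from 1: to 2 (Δx, Δy, Δh) = (-5, -30, -0.1); to 3 = (30, -45, -0.3).
Determinant of the coordinate differences = (-5)·(-45) − 30·(-30) = 1125.
∂h/∂x = [(-0.1)·(-45) − (-0.3)·(-30)] / 1125 = -0.004000
∂h/∂y = [(-5)·(-0.3) − 30·(-0.1)] / 1125 = +0.004000
|∇h| = √(-0.004000² + 0.004000²) = 0.005657
Seepage velocity v = K·i/n = 9.6 × 0.005657 / 0.29 = 0.1873 m/day.
t = 750 / 0.1873 = 4004 days = 11 years.

11 years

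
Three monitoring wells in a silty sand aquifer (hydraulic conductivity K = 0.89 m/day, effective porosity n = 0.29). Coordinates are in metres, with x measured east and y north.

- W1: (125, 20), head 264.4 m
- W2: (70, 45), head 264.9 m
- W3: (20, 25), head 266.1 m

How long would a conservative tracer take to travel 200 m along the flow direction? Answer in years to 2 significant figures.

With h = a·x + b·y + c and W1 as origin, the differences give:
  (-55)·a + 25·b = +0.5
  (-105)·a + 5·b = +1.7
Eliminate b (×5 and ×25, subtract): 2350·a = -40.00 → a = ∂h/∂x = -0.01702
Back-substitute: b = ∂h/∂y = -0.01745.
|∇h| = √(-0.01702² + -0.01745²) = 0.02438
Seepage velocity v = K·i/n = 0.89 × 0.02438 / 0.29 = 0.07482 m/day.
t = 200 / 0.07482 = 2673 days = 7.32 years.

7.3 years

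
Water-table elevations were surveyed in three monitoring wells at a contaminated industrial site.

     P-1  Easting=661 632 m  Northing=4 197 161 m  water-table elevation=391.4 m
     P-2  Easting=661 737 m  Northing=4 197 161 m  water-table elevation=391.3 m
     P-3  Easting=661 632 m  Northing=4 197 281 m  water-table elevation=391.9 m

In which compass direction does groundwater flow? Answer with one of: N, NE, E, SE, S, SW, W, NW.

∂h/∂x = (391.3 − 391.4) / (661737 − 661632) = -0.0009524
∂h/∂y = (391.9 − 391.4) / (4197281 − 4197161) = +0.004167
Flow = −∇h = (+0.0009524 east, -0.004167 north), which points south.

S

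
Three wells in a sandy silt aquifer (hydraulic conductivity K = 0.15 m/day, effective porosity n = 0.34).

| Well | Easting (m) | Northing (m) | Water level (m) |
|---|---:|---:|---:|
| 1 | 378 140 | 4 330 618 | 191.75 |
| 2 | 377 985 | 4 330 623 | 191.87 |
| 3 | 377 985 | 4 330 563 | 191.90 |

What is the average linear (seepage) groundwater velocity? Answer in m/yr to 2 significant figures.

0.15 m/yr

Differences from 1: to 2 (Δx, Δy, Δh) = (-155, 5, +0.12); to 3 = (-155, -55, +0.15).
Solve a·Δx + b·Δy = Δh: det = (-155)·(-55) − (-155)·5 = 9300.
∂h/∂x = [(+0.12)·(-55) − (+0.15)·5] / 9300 = -0.0007903
∂h/∂y = [(-155)·(+0.15) − (-155)·(+0.12)] / 9300 = -0.0005000
|∇h| = √(-0.0007903² + -0.0005000²) = 0.0009352
Seepage velocity v = K·i/n = 0.15 × 0.0009352 / 0.34 = 0.0004126 m/day = 0.1507 m/yr.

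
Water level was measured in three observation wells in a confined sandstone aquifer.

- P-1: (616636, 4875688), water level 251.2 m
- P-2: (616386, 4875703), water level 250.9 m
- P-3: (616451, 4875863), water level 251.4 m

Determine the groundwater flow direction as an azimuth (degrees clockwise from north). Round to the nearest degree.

Three-point gradient (reference P-1): Δ to P-2 = (-250, 15, -0.3), Δ to P-3 = (-185, 175, +0.2).
∂h/∂x = +0.001354, ∂h/∂y = +0.002575 (det = -40975).
Flow direction (−∇h) has components (-0.001354 E, -0.002575 N).
Azimuth = atan2(E, N) = atan2(-0.001354, -0.002575) = 207.7° ≈ 208°.

208°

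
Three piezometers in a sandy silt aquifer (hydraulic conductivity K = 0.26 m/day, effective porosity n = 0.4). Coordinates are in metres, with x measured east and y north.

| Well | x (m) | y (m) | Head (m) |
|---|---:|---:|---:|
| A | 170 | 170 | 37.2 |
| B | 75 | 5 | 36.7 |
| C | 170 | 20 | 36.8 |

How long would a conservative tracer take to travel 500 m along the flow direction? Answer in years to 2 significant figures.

770 years

Differences from A: to B (Δx, Δy, Δh) = (-95, -165, -0.5); to C = (0, -150, -0.4).
Determinant of the coordinate differences = (-95)·(-150) − 0·(-165) = 14250.
∂h/∂x = [(-0.5)·(-150) − (-0.4)·(-165)] / 14250 = +0.0006316
∂h/∂y = [(-95)·(-0.4) − 0·(-0.5)] / 14250 = +0.002667
|∇h| = √(0.0006316² + 0.002667²) = 0.002741
Seepage velocity v = K·i/n = 0.26 × 0.002741 / 0.4 = 0.001782 m/day.
t = 500 / 0.001782 = 2.806e+05 days = 768 years.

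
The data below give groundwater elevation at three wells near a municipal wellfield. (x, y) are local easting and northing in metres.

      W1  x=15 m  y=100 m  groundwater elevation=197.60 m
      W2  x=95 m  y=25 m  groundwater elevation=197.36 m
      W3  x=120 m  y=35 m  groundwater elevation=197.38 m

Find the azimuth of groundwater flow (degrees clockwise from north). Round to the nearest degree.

With h = a·x + b·y + c and W1 as origin, the differences give:
  80·a + (-75)·b = -0.24
  105·a + (-65)·b = -0.22
Eliminate b (×(-65) and ×(-75), subtract): 2675·a = -0.900 → a = ∂h/∂x = -0.0003364
Back-substitute: b = ∂h/∂y = +0.002841.
Flow direction (−∇h) has components (+0.0003364 E, -0.002841 N).
Azimuth = atan2(E, N) = atan2(+0.0003364, -0.002841) = 173.2° ≈ 173°.

173°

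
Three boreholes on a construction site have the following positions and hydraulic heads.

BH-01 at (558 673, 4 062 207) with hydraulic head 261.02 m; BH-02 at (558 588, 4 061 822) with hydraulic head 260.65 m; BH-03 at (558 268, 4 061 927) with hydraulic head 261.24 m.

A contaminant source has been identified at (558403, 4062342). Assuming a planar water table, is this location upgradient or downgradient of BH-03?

With h = a·x + b·y + c and BH-01 as origin, the differences give:
  (-85)·a + (-385)·b = -0.37
  (-405)·a + (-280)·b = +0.22
Eliminate b (×(-280) and ×(-385), subtract): -132125·a = 188.300 → a = ∂h/∂x = -0.001425
Back-substitute: b = ∂h/∂y = +0.001276.
Head at (558403, 4062342) = 261.02 + (-0.001425)·(-270) + (+0.001276)·(135) = 261.58 m.
That is higher than the 261.24 m at BH-03, so the point is upgradient.

upgradient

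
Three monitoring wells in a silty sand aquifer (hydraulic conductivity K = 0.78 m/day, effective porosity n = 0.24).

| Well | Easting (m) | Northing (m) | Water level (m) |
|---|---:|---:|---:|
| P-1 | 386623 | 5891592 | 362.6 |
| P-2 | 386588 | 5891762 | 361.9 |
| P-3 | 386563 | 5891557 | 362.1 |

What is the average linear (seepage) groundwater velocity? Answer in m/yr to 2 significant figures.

Differences from P-1: to P-2 (Δx, Δy, Δh) = (-35, 170, -0.7); to P-3 = (-60, -35, -0.5).
Solve a·Δx + b·Δy = Δh: det = (-35)·(-35) − (-60)·170 = 11425.
∂h/∂x = [(-0.7)·(-35) − (-0.5)·170] / 11425 = +0.009584
∂h/∂y = [(-35)·(-0.5) − (-60)·(-0.7)] / 11425 = -0.002144
|∇h| = √(0.009584² + -0.002144²) = 0.009821
Seepage velocity v = K·i/n = 0.78 × 0.009821 / 0.24 = 0.03192 m/day = 11.66 m/yr.

12 m/yr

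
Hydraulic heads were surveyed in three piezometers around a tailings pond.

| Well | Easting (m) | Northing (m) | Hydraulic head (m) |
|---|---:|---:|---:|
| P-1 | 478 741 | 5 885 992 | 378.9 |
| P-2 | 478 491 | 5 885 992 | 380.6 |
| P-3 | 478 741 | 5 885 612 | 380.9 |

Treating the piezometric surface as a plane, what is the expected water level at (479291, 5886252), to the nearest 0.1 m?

∂h/∂x = (380.6 − 378.9) / (478491 − 478741) = -0.006800
∂h/∂y = (380.9 − 378.9) / (5885612 − 5885992) = -0.005263
h(479291, 5886252) = 378.9 + (-0.006800)·(550) + (-0.005263)·(260) = 378.9 -3.740 -1.368 = 373.792 m.

373.8 m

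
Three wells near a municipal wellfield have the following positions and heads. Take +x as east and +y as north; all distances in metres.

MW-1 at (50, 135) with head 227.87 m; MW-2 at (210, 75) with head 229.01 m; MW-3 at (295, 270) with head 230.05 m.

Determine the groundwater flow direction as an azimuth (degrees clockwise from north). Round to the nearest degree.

Taking MW-1 as reference: MW-2−MW-1 = (160, -60, +1.14); MW-3−MW-1 = (245, 135, +2.18).
Determinant of the coordinate differences = 160·135 − 245·(-60) = 36300.
∂h/∂x = [(+1.14)·135 − (+2.18)·(-60)] / 36300 = +0.007843
∂h/∂y = [160·(+2.18) − 245·(+1.14)] / 36300 = +0.001915
Flow direction (−∇h) has components (-0.007843 E, -0.001915 N).
Azimuth = atan2(E, N) = atan2(-0.007843, -0.001915) = 256.3° ≈ 256°.

256°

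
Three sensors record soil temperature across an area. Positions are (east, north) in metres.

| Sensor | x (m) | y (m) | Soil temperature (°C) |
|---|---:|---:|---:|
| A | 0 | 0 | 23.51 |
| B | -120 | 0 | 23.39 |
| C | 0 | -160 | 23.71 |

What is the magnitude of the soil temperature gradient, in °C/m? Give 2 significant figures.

∂T/∂x = (23.39 − 23.51) / (-120 − 0) = +0.001000
∂T/∂y = (23.71 − 23.51) / (-160 − 0) = -0.001250
|∇f| = √(0.001000² + -0.001250²) = 0.001601 °C/m

0.0016 °C/m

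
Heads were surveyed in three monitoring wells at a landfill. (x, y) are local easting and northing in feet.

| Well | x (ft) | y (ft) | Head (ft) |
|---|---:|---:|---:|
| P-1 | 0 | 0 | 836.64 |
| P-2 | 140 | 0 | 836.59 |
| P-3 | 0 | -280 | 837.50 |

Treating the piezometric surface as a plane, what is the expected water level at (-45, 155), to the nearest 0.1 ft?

836.2 ft

∂h/∂x = (836.59 − 836.64) / (140 − 0) = -0.0003571
∂h/∂y = (837.50 − 836.64) / (-280 − 0) = -0.003071
h(-45, 155) = 836.64 + (-0.0003571)·(-45) + (-0.003071)·(155) = 836.64 +0.016 -0.476 = 836.180 ft.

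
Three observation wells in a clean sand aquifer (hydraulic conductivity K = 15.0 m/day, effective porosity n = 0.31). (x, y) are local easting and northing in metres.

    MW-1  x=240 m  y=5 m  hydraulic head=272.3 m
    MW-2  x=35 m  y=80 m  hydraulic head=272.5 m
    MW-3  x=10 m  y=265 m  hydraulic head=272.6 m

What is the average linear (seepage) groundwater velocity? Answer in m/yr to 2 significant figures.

16 m/yr

Three-point gradient (reference MW-1): Δ to MW-2 = (-205, 75, +0.2), Δ to MW-3 = (-230, 260, +0.3).
∂h/∂x = -0.0008183, ∂h/∂y = +0.0004300 (det = -36050).
|∇h| = √(-0.0008183² + 0.0004300²) = 0.0009244
Seepage velocity v = K·i/n = 15.0 × 0.0009244 / 0.31 = 0.04473 m/day = 16.34 m/yr.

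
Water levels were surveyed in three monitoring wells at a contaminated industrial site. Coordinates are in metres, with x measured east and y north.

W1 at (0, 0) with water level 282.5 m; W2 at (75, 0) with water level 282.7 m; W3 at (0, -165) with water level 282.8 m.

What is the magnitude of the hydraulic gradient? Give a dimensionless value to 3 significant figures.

∂h/∂x = (282.7 − 282.5) / (75 − 0) = +0.002667
∂h/∂y = (282.8 − 282.5) / (-165 − 0) = -0.001818
|∇h| = √(0.002667² + -0.001818²) = 0.003228

0.00323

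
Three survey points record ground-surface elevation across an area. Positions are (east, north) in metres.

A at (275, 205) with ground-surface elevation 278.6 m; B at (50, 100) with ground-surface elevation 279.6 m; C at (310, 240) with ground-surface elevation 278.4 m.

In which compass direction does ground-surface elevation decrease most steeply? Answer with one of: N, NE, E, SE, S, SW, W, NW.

NE

With z = a·x + b·y + c and A as origin, the differences give:
  (-225)·a + (-105)·b = +1.0
  35·a + 35·b = -0.2
Eliminate b (×35 and ×(-105), subtract): -4200·a = 14.00 → a = ∂z/∂x = -0.003333
Back-substitute: b = ∂z/∂y = -0.002381.
Steepest decrease is along −∇f = (+0.003333 E, +0.002381 N) → northeast.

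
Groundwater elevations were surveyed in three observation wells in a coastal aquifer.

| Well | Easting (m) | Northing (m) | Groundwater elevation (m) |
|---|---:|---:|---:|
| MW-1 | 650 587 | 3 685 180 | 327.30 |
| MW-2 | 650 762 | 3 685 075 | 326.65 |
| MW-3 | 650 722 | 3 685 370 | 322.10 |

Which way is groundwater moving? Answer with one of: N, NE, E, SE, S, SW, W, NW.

Taking MW-1 as reference: MW-2−MW-1 = (175, -105, -0.65); MW-3−MW-1 = (135, 190, -5.20).
Solve a·Δx + b·Δy = Δh: det = 175·190 − 135·(-105) = 47425.
∂h/∂x = [(-0.65)·190 − (-5.20)·(-105)] / 47425 = -0.01412
∂h/∂y = [175·(-5.20) − 135·(-0.65)] / 47425 = -0.01734
Flow = −∇h = (+0.01412 east, +0.01734 north), which points northeast.

NE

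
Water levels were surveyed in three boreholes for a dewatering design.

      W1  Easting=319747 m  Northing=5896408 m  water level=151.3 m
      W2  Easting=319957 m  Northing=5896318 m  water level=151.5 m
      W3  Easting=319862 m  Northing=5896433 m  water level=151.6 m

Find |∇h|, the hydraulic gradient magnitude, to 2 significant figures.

0.0033

Three-point gradient (reference W1): Δ to W2 = (210, -90, +0.2), Δ to W3 = (115, 25, +0.3).
∂h/∂x = +0.002051, ∂h/∂y = +0.002564 (det = 15600).
|∇h| = √(0.002051² + 0.002564²) = 0.003283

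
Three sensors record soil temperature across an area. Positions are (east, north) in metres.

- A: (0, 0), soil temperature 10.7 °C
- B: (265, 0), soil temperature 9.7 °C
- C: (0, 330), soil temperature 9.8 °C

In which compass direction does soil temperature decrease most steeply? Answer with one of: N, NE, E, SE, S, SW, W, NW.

NE

∂T/∂x = (9.7 − 10.7) / (265 − 0) = -0.003774
∂T/∂y = (9.8 − 10.7) / (330 − 0) = -0.002727
Steepest decrease is along −∇f = (+0.003774 E, +0.002727 N) → northeast.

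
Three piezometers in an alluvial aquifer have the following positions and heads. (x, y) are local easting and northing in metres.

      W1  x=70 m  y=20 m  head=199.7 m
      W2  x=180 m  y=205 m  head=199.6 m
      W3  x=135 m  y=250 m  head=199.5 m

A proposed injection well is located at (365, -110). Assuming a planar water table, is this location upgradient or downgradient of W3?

Taking W1 as reference: W2−W1 = (110, 185, -0.1); W3−W1 = (65, 230, -0.2).
Determinant of the coordinate differences = 110·230 − 65·185 = 13275.
∂h/∂x = [(-0.1)·230 − (-0.2)·185] / 13275 = +0.001055
∂h/∂y = [110·(-0.2) − 65·(-0.1)] / 13275 = -0.001168
Head at (365, -110) = 199.7 + (+0.001055)·(295) + (-0.001168)·(-130) = 200.16 m.
That is higher than the 199.5 m at W3, so the point is upgradient.

upgradient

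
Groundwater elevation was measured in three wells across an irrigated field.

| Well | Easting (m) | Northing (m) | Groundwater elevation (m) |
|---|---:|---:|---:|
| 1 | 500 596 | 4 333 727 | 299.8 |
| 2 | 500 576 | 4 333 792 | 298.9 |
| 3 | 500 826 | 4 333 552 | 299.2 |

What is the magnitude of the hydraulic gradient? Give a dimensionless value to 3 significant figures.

Taking 1 as reference: 2−1 = (-20, 65, -0.9); 3−1 = (230, -175, -0.6).
Solve a·Δx + b·Δy = Δh: det = (-20)·(-175) − 230·65 = -11450.
∂h/∂x = [(-0.9)·(-175) − (-0.6)·65] / -11450 = -0.01716
∂h/∂y = [(-20)·(-0.6) − 230·(-0.9)] / -11450 = -0.01913
|∇h| = √(-0.01716² + -0.01913²) = 0.0257

0.0257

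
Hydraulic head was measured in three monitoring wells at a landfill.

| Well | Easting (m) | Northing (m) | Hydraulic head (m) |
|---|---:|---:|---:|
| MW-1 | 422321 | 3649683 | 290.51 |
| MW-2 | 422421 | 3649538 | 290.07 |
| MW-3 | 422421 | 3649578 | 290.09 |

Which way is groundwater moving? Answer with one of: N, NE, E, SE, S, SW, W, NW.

With h = a·x + b·y + c and MW-1 as origin, the differences give:
  100·a + (-145)·b = -0.44
  100·a + (-105)·b = -0.42
Eliminate b (×(-105) and ×(-145), subtract): 4000·a = -14.700 → a = ∂h/∂x = -0.003675
Back-substitute: b = ∂h/∂y = +0.0005000.
Flow = −∇h = (+0.003675 east, -0.0005000 north), which points east.

E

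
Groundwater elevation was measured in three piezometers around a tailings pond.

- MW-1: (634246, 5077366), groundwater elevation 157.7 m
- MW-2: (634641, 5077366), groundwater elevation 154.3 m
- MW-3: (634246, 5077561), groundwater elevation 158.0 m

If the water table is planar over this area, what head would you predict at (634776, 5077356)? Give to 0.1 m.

153.1 m

∂h/∂x = (154.3 − 157.7) / (634641 − 634246) = -0.008608
∂h/∂y = (158.0 − 157.7) / (5077561 − 5077366) = +0.001538
h(634776, 5077356) = 157.7 + (-0.008608)·(530) + (+0.001538)·(-10) = 157.7 -4.562 -0.015 = 153.123 m.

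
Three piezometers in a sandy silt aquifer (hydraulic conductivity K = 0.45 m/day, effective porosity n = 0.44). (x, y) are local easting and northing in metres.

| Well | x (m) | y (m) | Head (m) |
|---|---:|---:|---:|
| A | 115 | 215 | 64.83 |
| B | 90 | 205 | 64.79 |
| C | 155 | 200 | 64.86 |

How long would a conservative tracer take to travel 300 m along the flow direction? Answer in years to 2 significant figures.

With h = a·x + b·y + c and A as origin, the differences give:
  (-25)·a + (-10)·b = -0.04
  40·a + (-15)·b = +0.03
Eliminate b (×(-15) and ×(-10), subtract): 775·a = 0.900 → a = ∂h/∂x = +0.001161
Back-substitute: b = ∂h/∂y = +0.001097.
|∇h| = √(0.001161² + 0.001097²) = 0.001597
Seepage velocity v = K·i/n = 0.45 × 0.001597 / 0.44 = 0.001633 m/day.
t = 300 / 0.001633 = 1.837e+05 days = 503 years.

500 years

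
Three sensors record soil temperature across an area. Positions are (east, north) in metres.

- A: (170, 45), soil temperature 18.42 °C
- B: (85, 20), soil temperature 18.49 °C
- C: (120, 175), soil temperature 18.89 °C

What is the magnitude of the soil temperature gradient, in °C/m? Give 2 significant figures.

Differences from A: to B (Δx, Δy, Δh) = (-85, -25, +0.07); to C = (-50, 130, +0.47).
Determinant of the coordinate differences = (-85)·130 − (-50)·(-25) = -12300.
∂T/∂x = [(+0.07)·130 − (+0.47)·(-25)] / -12300 = -0.001695
∂T/∂y = [(-85)·(+0.47) − (-50)·(+0.07)] / -12300 = +0.002963
|∇f| = √(-0.001695² + 0.002963²) = 0.003414 °C/m

0.0034 °C/m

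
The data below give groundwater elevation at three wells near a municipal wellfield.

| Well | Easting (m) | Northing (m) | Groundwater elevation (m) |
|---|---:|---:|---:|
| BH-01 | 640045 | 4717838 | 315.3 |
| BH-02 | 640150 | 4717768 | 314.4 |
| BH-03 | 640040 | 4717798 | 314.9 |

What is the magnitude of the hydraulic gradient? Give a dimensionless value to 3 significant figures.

Differences from BH-01: to BH-02 (Δx, Δy, Δh) = (105, -70, -0.9); to BH-03 = (-5, -40, -0.4).
Determinant of the coordinate differences = 105·(-40) − (-5)·(-70) = -4550.
∂h/∂x = [(-0.9)·(-40) − (-0.4)·(-70)] / -4550 = -0.001758
∂h/∂y = [105·(-0.4) − (-5)·(-0.9)] / -4550 = +0.01022
|∇h| = √(-0.001758² + 0.01022²) = 0.01037

0.0104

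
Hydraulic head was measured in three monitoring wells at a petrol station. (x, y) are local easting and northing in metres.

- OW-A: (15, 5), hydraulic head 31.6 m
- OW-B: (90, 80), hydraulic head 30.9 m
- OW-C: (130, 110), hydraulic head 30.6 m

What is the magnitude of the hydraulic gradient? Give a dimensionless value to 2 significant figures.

Three-point gradient (reference OW-A): Δ to OW-B = (75, 75, -0.7), Δ to OW-C = (115, 105, -1.0).
∂h/∂x = -0.002000, ∂h/∂y = -0.007333 (det = -750).
|∇h| = √(-0.002000² + -0.007333²) = 0.007601

0.0076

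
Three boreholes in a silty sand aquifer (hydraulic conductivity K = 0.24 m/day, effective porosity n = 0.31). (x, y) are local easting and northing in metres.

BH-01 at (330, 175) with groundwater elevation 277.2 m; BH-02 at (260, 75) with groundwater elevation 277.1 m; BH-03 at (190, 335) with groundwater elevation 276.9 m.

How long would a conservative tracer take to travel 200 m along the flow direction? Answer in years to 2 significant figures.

Three-point gradient (reference BH-01): Δ to BH-02 = (-70, -100, -0.1), Δ to BH-03 = (-140, 160, -0.3).
∂h/∂x = +0.001825, ∂h/∂y = -0.0002778 (det = -25200).
|∇h| = √(0.001825² + -0.0002778²) = 0.001846
Seepage velocity v = K·i/n = 0.24 × 0.001846 / 0.31 = 0.001429 m/day.
t = 200 / 0.001429 = 1.4e+05 days = 383 years.

380 years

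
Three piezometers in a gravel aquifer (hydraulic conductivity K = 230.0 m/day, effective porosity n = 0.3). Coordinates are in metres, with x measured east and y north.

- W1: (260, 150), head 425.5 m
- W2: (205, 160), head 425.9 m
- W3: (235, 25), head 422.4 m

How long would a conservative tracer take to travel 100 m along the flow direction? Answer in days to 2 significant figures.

Taking W1 as reference: W2−W1 = (-55, 10, +0.4); W3−W1 = (-25, -125, -3.1).
Solve a·Δx + b·Δy = Δh: det = (-55)·(-125) − (-25)·10 = 7125.
∂h/∂x = [(+0.4)·(-125) − (-3.1)·10] / 7125 = -0.002667
∂h/∂y = [(-55)·(-3.1) − (-25)·(+0.4)] / 7125 = +0.02533
|∇h| = √(-0.002667² + 0.02533²) = 0.02547
Seepage velocity v = K·i/n = 230.0 × 0.02547 / 0.3 = 19.53 m/day.
t = 100 / 19.53 = 5.12 days.

5.1 days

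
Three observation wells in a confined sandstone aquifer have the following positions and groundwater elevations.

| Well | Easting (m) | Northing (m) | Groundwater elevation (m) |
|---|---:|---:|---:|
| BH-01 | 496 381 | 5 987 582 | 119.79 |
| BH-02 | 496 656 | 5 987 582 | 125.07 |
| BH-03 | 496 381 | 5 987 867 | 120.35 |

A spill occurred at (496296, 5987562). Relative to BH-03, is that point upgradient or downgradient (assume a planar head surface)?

downgradient

∂h/∂x = (125.07 − 119.79) / (496656 − 496381) = +0.01920
∂h/∂y = (120.35 − 119.79) / (5987867 − 5987582) = +0.001965
Head at (496296, 5987562) = 119.79 + (+0.01920)·(-85) + (+0.001965)·(-20) = 118.12 m.
That is lower than the 120.35 m at BH-03, so the point is downgradient.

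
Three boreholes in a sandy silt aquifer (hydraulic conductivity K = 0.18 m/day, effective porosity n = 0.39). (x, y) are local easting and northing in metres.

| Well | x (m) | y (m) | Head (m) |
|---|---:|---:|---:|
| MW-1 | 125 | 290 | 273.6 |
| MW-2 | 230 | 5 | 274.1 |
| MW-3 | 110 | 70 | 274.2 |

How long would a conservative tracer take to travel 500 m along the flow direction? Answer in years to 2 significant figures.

Three-point gradient (reference MW-1): Δ to MW-2 = (105, -285, +0.5), Δ to MW-3 = (-15, -220, +0.6).
∂h/∂x = -0.002228, ∂h/∂y = -0.002575 (det = -27375).
|∇h| = √(-0.002228² + -0.002575²) = 0.003405
Seepage velocity v = K·i/n = 0.18 × 0.003405 / 0.39 = 0.001572 m/day.
t = 500 / 0.001572 = 3.181e+05 days = 871 years.

870 years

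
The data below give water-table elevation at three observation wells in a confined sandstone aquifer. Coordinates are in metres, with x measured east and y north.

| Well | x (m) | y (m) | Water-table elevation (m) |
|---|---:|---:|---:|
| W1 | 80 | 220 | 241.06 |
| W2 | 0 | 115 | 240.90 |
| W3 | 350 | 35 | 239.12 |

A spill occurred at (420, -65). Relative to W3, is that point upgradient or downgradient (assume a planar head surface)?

downgradient

Three-point gradient (reference W1): Δ to W2 = (-80, -105, -0.16), Δ to W3 = (270, -185, -1.94).
∂h/∂x = -0.004035, ∂h/∂y = +0.004598 (det = 43150).
Head at (420, -65) = 241.06 + (-0.004035)·(340) + (+0.004598)·(-285) = 238.38 m.
That is lower than the 239.12 m at W3, so the point is downgradient.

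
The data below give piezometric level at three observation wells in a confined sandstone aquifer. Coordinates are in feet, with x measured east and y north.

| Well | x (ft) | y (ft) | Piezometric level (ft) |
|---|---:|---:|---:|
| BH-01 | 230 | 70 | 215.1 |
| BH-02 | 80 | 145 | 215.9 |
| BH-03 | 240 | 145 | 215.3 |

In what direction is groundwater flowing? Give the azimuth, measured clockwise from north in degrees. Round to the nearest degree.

130°

Taking BH-01 as reference: BH-02−BH-01 = (-150, 75, +0.8); BH-03−BH-01 = (10, 75, +0.2).
Solve a·Δx + b·Δy = Δh: det = (-150)·75 − 10·75 = -12000.
∂h/∂x = [(+0.8)·75 − (+0.2)·75] / -12000 = -0.003750
∂h/∂y = [(-150)·(+0.2) − 10·(+0.8)] / -12000 = +0.003167
Flow direction (−∇h) has components (+0.003750 E, -0.003167 N).
Azimuth = atan2(E, N) = atan2(+0.003750, -0.003167) = 130.2° ≈ 130°.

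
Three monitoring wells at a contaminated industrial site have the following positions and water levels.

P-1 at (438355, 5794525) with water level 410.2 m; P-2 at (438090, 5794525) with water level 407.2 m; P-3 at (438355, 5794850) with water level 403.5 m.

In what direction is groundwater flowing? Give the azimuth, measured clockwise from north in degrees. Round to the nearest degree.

∂h/∂x = (407.2 − 410.2) / (438090 − 438355) = +0.01132
∂h/∂y = (403.5 − 410.2) / (5794850 − 5794525) = -0.02062
Flow direction (−∇h) has components (-0.01132 E, +0.02062 N).
Azimuth = atan2(E, N) = atan2(-0.01132, +0.02062) = 331.2° ≈ 331°.

331°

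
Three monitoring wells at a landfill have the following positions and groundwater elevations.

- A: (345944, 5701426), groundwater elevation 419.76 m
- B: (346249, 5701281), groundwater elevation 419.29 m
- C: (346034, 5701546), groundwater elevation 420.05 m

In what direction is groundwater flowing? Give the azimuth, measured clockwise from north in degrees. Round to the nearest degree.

With h = a·x + b·y + c and A as origin, the differences give:
  305·a + (-145)·b = -0.47
  90·a + 120·b = +0.29
Eliminate b (×120 and ×(-145), subtract): 49650·a = -14.350 → a = ∂h/∂x = -0.0002890
Back-substitute: b = ∂h/∂y = +0.002633.
Flow direction (−∇h) has components (+0.0002890 E, -0.002633 N).
Azimuth = atan2(E, N) = atan2(+0.0002890, -0.002633) = 173.7° ≈ 174°.

174°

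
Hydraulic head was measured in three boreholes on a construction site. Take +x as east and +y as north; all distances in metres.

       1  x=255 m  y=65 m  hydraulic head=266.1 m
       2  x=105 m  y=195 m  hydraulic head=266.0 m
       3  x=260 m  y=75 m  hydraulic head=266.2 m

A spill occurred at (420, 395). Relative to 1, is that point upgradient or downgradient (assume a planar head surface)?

upgradient

With h = a·x + b·y + c and 1 as origin, the differences give:
  (-150)·a + 130·b = -0.1
  5·a + 10·b = +0.1
Eliminate b (×10 and ×130, subtract): -2150·a = -14.00 → a = ∂h/∂x = +0.006512
Back-substitute: b = ∂h/∂y = +0.006744.
Head at (420, 395) = 266.1 + (+0.006512)·(165) + (+0.006744)·(330) = 269.40 m.
That is higher than the 266.1 m at 1, so the point is upgradient.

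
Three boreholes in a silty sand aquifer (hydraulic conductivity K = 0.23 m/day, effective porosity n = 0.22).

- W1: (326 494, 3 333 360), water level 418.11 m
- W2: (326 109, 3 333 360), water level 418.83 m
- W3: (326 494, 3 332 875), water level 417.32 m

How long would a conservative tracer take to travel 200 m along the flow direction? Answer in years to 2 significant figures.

210 years

∂h/∂x = (418.83 − 418.11) / (326109 − 326494) = -0.001870
∂h/∂y = (417.32 − 418.11) / (3332875 − 3333360) = +0.001629
|∇h| = √(-0.001870² + 0.001629²) = 0.00248
Seepage velocity v = K·i/n = 0.23 × 0.00248 / 0.22 = 0.002593 m/day.
t = 200 / 0.002593 = 7.713e+04 days = 211 years.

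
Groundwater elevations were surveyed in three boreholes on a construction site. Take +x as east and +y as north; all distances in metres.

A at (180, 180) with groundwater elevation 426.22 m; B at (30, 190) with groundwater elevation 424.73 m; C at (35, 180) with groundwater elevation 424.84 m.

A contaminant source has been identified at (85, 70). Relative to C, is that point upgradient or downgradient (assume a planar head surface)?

Differences from A: to B (Δx, Δy, Δh) = (-150, 10, -1.49); to C = (-145, 0, -1.38).
Determinant of the coordinate differences = (-150)·0 − (-145)·10 = 1450.
∂h/∂x = [(-1.49)·0 − (-1.38)·10] / 1450 = +0.009517
∂h/∂y = [(-150)·(-1.38) − (-145)·(-1.49)] / 1450 = -0.006241
Head at (85, 70) = 426.22 + (+0.009517)·(-95) + (-0.006241)·(-110) = 426.00 m.
That is higher than the 424.84 m at C, so the point is upgradient.

upgradient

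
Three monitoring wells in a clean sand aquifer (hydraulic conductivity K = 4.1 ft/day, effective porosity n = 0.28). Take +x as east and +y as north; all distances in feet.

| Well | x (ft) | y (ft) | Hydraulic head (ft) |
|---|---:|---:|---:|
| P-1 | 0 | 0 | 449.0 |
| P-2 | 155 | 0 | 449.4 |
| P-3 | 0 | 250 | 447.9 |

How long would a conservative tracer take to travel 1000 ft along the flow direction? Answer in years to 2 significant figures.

∂h/∂x = (449.4 − 449.0) / (155 − 0) = +0.002581
∂h/∂y = (447.9 − 449.0) / (250 − 0) = -0.004400
|∇h| = √(0.002581² + -0.004400²) = 0.005101
Seepage velocity v = K·i/n = 4.1 × 0.005101 / 0.28 = 0.07469 ft/day.
t = 1000 / 0.07469 = 1.339e+04 days = 36.7 years.

37 years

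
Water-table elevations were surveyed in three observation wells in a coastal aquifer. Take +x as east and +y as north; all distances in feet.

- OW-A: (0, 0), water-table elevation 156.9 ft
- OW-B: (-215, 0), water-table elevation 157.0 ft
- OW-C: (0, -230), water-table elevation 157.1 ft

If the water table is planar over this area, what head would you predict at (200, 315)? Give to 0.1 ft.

∂h/∂x = (157.0 − 156.9) / (-215 − 0) = -0.0004651
∂h/∂y = (157.1 − 156.9) / (-230 − 0) = -0.0008696
h(200, 315) = 156.9 + (-0.0004651)·(200) + (-0.0008696)·(315) = 156.9 -0.093 -0.274 = 156.533 ft.

156.5 ft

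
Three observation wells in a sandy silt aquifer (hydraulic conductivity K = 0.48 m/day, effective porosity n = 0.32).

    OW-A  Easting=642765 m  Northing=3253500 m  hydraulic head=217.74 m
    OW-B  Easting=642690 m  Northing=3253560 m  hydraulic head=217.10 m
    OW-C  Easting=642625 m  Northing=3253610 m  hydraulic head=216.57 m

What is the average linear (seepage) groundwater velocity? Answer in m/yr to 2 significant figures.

With h = a·x + b·y + c and OW-A as origin, the differences give:
  (-75)·a + 60·b = -0.64
  (-140)·a + 110·b = -1.17
Eliminate b (×110 and ×60, subtract): 150·a = -0.200 → a = ∂h/∂x = -0.001333
Back-substitute: b = ∂h/∂y = -0.01233.
|∇h| = √(-0.001333² + -0.01233²) = 0.0124
Seepage velocity v = K·i/n = 0.48 × 0.0124 / 0.32 = 0.0186 m/day = 6.794 m/yr.

6.8 m/yr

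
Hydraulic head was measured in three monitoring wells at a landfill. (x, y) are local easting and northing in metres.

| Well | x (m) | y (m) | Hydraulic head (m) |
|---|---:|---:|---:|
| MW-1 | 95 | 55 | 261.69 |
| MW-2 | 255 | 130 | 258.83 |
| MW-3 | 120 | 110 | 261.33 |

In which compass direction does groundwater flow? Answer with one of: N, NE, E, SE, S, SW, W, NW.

With h = a·x + b·y + c and MW-1 as origin, the differences give:
  160·a + 75·b = -2.86
  25·a + 55·b = -0.36
Eliminate b (×55 and ×75, subtract): 6925·a = -130.300 → a = ∂h/∂x = -0.01882
Back-substitute: b = ∂h/∂y = +0.002007.
Flow = −∇h = (+0.01882 east, -0.002007 north), which points east.

E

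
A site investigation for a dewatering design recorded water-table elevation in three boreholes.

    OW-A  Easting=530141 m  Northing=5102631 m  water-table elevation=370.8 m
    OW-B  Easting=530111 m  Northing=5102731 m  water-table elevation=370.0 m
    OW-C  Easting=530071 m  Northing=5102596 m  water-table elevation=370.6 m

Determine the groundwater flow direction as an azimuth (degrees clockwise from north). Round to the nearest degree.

Differences from OW-A: to OW-B (Δx, Δy, Δh) = (-30, 100, -0.8); to OW-C = (-70, -35, -0.2).
Determinant of the coordinate differences = (-30)·(-35) − (-70)·100 = 8050.
∂h/∂x = [(-0.8)·(-35) − (-0.2)·100] / 8050 = +0.005963
∂h/∂y = [(-30)·(-0.2) − (-70)·(-0.8)] / 8050 = -0.006211
Flow direction (−∇h) has components (-0.005963 E, +0.006211 N).
Azimuth = atan2(E, N) = atan2(-0.005963, +0.006211) = 316.2° ≈ 316°.

316°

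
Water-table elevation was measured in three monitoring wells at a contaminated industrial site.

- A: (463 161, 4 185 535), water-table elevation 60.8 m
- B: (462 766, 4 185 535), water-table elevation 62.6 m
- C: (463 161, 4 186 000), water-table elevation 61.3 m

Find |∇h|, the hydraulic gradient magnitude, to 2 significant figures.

∂h/∂x = (62.6 − 60.8) / (462766 − 463161) = -0.004557
∂h/∂y = (61.3 − 60.8) / (4186000 − 4185535) = +0.001075
|∇h| = √(-0.004557² + 0.001075²) = 0.004682

0.0047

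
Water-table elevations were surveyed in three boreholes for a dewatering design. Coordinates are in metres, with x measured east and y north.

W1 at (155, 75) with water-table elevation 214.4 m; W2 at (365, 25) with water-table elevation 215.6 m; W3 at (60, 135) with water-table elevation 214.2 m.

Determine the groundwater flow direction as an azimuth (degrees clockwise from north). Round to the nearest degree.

221°

With h = a·x + b·y + c and W1 as origin, the differences give:
  210·a + (-50)·b = +1.2
  (-95)·a + 60·b = -0.2
Eliminate b (×60 and ×(-50), subtract): 7850·a = 62.00 → a = ∂h/∂x = +0.007898
Back-substitute: b = ∂h/∂y = +0.009172.
Flow direction (−∇h) has components (-0.007898 E, -0.009172 N).
Azimuth = atan2(E, N) = atan2(-0.007898, -0.009172) = 220.7° ≈ 221°.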